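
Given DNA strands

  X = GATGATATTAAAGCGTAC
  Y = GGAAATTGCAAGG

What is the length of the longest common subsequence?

Match G [1,2], A [2,3], A [5,4], A [7,5], T [8,6], T [9,7], A [11,10], A [12,11], G [13,12], G [15,13] — 10 bases in the same relative order in both. dp[18][13] = 10 confirms this is the maximum.

10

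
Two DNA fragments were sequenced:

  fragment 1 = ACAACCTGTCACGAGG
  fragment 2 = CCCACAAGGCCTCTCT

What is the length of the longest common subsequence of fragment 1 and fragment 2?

Taking A [1,4] → C [2,5] → A [3,6] → A [4,7] → C [5,10] → C [6,11] → T [7,12] → T [9,14] → C [10,15] gives a common subsequence of length 9, and the DP table's final entry dp[16][16] is also 9, so no common subsequence is longer.

9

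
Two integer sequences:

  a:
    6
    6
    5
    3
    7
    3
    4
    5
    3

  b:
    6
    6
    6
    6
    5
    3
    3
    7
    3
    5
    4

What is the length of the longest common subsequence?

7

Match 6 at a[1]=b[3], 6 at a[2]=b[4], 5 at a[3]=b[5], 3 at a[4]=b[7], 7 at a[5]=b[8], 3 at a[6]=b[9], 4 at a[7]=b[11] — 7 values in the same relative order in both. dp[9][11] = 7 confirms this is the maximum.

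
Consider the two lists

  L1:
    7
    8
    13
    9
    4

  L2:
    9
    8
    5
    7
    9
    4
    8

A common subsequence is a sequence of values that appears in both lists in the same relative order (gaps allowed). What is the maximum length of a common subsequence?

3

One common subsequence of length 3: 7 [1,4], then 9 [4,5], then 4 [5,6]. dp[5][7] = 3 confirms this is the maximum.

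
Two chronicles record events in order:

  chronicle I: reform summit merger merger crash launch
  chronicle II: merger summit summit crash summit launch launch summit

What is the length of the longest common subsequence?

Match summit [2,3], then crash [5,4], then launch [6,7] — 3 events in the same relative order in both, and the DP table's final entry dp[6][8] is also 3, so no common subsequence is longer.

3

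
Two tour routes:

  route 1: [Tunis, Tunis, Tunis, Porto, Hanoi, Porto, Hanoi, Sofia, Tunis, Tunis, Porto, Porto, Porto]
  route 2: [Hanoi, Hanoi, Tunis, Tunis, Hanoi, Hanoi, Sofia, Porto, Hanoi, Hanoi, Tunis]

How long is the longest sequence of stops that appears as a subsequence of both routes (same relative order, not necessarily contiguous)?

6

Taking Tunis at route 1[1]=route 2[3]; then Tunis at route 1[2]=route 2[4]; then Porto at route 1[4]=route 2[8]; then Hanoi at route 1[5]=route 2[9]; then Hanoi at route 1[7]=route 2[10]; then Tunis at route 1[10]=route 2[11] gives a common subsequence of length 6. dp[13][11] = 6 confirms this is the maximum.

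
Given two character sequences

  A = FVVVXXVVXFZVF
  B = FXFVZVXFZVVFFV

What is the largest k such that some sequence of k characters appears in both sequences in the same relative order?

Match F at A[1]=B[1] → X at A[5]=B[2] → V at A[7]=B[4] → V at A[8]=B[6] → X at A[9]=B[7] → F at A[10]=B[8] → Z at A[11]=B[9] → V at A[12]=B[11] → F at A[13]=B[13] — 9 characters in the same relative order in both, and the DP table's final entry dp[13][14] is also 9, so no common subsequence is longer.

9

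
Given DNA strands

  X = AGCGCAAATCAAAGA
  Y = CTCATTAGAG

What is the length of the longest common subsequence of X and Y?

Let dp[i][j] be the LCS length of the first i bases of X and the first j bases of Y. dp[i][j] = dp[i-1][j-1]+1 when the i-th and j-th bases match, else max(dp[i-1][j], dp[i][j-1]).
    ·  C  T  C  A  T  T  A  G  A  G
 ·  0  0  0  0  0  0  0  0  0  0  0
 A  0  0  0  0  1  1  1  1  1  1  1
 G  0  0  0  0  1  1  1  1  2  2  2
 C  0  1  1  1  1  1  1  1  2  2  2
 G  0  1  1  1  1  1  1  1  2  2  3
 C  0  1  1  2  2  2  2  2  2  2  3
 A  0  1  1  2  3  3  3  3  3  3  3
 A  0  1  1  2  3  3  3  4  4  4  4
 A  0  1  1  2  3  3  3  4  4  5  5
 T  0  1  2  2  3  4  4  4  4  5  5
 C  0  1  2  3  3  4  4  4  4  5  5
 A  0  1  2  3  4  4  4  5  5  5  5
 A  0  1  2  3  4  4  4  5  5  6  6
 A  0  1  2  3  4  4  4  5  5  6  6
 G  0  1  2  3  4  4  4  5  6  6  7
 A  0  1  2  3  4  4  4  5  6  7  7
dp[15][10] = 7. One LCS (by backtracking along matches): CCATAAG.

7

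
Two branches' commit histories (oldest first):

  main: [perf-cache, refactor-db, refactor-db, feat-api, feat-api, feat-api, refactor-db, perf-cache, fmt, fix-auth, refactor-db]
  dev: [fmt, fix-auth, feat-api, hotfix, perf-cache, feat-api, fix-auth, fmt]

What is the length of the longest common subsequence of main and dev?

Match perf-cache at main[1]=dev[5]; then feat-api at main[4]=dev[6]; then fmt at main[9]=dev[8] — 3 commits in the same relative order in both. Since dp[11][8] = 3, nothing longer is possible.

3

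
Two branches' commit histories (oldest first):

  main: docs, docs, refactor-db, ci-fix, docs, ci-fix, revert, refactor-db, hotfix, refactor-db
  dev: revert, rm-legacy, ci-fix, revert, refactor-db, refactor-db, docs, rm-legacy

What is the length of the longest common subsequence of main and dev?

4

Pick ci-fix [6,3], revert [7,4], refactor-db [8,5], refactor-db [10,6]; all 4 commits appear in both, in order. The LCS DP gives dp[10][8] = 4, so this is optimal.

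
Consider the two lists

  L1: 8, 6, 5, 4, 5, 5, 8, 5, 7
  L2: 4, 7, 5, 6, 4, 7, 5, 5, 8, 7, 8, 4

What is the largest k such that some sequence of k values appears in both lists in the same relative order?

6

One common subsequence of length 6: 6 at L1[2]=L2[4], 4 at L1[4]=L2[5], 5 at L1[5]=L2[7], 5 at L1[6]=L2[8], 8 at L1[7]=L2[9], 7 at L1[9]=L2[10]. dp[9][12] = 6 confirms this is the maximum.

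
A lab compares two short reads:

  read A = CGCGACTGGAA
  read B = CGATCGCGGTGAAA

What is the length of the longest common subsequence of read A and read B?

Match C [1,1]; then G [2,2]; then C [3,5]; then G [4,6]; then C [6,7]; then T [7,10]; then G [8,11]; then A [10,13]; then A [11,14] — 9 bases in the same relative order in both. The LCS DP gives dp[11][14] = 9, so this is optimal.

9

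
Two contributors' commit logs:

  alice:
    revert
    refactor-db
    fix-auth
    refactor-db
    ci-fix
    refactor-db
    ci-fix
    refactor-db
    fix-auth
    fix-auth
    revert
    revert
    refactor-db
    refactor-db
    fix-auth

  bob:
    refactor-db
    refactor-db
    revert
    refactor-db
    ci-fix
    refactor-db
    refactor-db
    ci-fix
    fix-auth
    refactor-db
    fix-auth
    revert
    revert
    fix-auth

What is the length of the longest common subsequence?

Pick revert at alice[1]=bob[3] → refactor-db at alice[2]=bob[4] → refactor-db at alice[4]=bob[6] → refactor-db at alice[6]=bob[7] → ci-fix at alice[7]=bob[8] → refactor-db at alice[8]=bob[10] → fix-auth at alice[10]=bob[11] → revert at alice[11]=bob[12] → revert at alice[12]=bob[13] → fix-auth at alice[15]=bob[14]; all 10 commits appear in both, in order. The LCS DP gives dp[15][14] = 10, so this is optimal.

10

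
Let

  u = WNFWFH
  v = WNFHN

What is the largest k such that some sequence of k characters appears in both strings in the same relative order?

Let dp[i][j] be the LCS length of the first i characters of u and the first j characters of v. dp[i][j] = dp[i-1][j-1]+1 when the i-th and j-th characters match, else max(dp[i-1][j], dp[i][j-1]).
    ·  W  N  F  H  N
 ·  0  0  0  0  0  0
 W  0  1  1  1  1  1
 N  0  1  2  2  2  2
 F  0  1  2  3  3  3
 W  0  1  2  3  3  3
 F  0  1  2  3  3  3
 H  0  1  2  3  4  4
dp[6][5] = 4. One LCS (by backtracking along matches): WNFH.

4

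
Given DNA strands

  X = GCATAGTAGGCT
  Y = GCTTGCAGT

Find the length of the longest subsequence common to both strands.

Let dp[i][j] be the LCS length of the first i bases of X and the first j bases of Y. dp[i][j] = dp[i-1][j-1]+1 when the i-th and j-th bases match, else max(dp[i-1][j], dp[i][j-1]).
    ·  G  C  T  T  G  C  A  G  T
 ·  0  0  0  0  0  0  0  0  0  0
 G  0  1  1  1  1  1  1  1  1  1
 C  0  1  2  2  2  2  2  2  2  2
 A  0  1  2  2  2  2  2  3  3  3
 T  0  1  2  3  3  3  3  3  3  4
 A  0  1  2  3  3  3  3  4  4  4
 G  0  1  2  3  3  4  4  4  5  5
 T  0  1  2  3  4  4  4  4  5  6
 A  0  1  2  3  4  4  4  5  5  6
 G  0  1  2  3  4  5  5  5  6  6
 G  0  1  2  3  4  5  5  5  6  6
 C  0  1  2  3  4  5  6  6  6  6
 T  0  1  2  3  4  5  6  6  6  7
dp[12][9] = 7. One LCS (by backtracking along matches): GCTGAGT.

7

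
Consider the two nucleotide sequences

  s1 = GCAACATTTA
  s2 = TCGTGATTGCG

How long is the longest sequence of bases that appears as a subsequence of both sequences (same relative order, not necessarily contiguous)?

Taking G at s1[1]=s2[5], A at s1[6]=s2[6], T at s1[7]=s2[7], T at s1[8]=s2[8] gives a common subsequence of length 4. The LCS DP gives dp[10][11] = 4, so this is optimal.

4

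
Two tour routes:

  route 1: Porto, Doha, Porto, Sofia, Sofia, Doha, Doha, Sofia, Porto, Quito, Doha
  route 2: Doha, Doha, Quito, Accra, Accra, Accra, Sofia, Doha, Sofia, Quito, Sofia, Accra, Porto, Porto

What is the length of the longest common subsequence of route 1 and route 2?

Taking Doha (route 1 #2, route 2 #2), Sofia (route 1 #4, route 2 #7), Sofia (route 1 #5, route 2 #9), Sofia (route 1 #8, route 2 #11), Porto (route 1 #9, route 2 #14) gives a common subsequence of length 5. The LCS DP gives dp[11][14] = 5, so this is optimal.

5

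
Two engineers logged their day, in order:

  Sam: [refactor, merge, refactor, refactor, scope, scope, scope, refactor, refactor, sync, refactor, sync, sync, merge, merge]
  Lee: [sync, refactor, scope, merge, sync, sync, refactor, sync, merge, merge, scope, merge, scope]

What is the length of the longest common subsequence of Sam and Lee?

Match refactor at Sam[1]=Lee[2], merge at Sam[2]=Lee[4], sync at Sam[10]=Lee[6], refactor at Sam[11]=Lee[7], sync at Sam[12]=Lee[8], merge at Sam[14]=Lee[10], merge at Sam[15]=Lee[12] — 7 tasks in the same relative order in both. The LCS DP gives dp[15][13] = 7, so this is optimal.

7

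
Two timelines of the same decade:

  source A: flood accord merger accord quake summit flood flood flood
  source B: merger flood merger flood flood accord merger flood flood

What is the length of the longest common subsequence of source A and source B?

5

Match flood [1,5], accord [2,6], merger [3,7], flood [8,8], flood [9,9] — 5 events in the same relative order in both. Since dp[9][9] = 5, nothing longer is possible.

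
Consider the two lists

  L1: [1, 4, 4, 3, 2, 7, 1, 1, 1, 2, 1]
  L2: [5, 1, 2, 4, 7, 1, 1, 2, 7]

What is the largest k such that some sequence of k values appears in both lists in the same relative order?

Let dp[i][j] be the LCS length of the first i values of L1 and the first j values of L2. dp[i][j] = dp[i-1][j-1]+1 when the i-th and j-th values match, else max(dp[i-1][j], dp[i][j-1]).
    ·  5  1  2  4  7  1  1  2  7
 ·  0  0  0  0  0  0  0  0  0  0
 1  0  0  1  1  1  1  1  1  1  1
 4  0  0  1  1  2  2  2  2  2  2
 4  0  0  1  1  2  2  2  2  2  2
 3  0  0  1  1  2  2  2  2  2  2
 2  0  0  1  2  2  2  2  2  3  3
 7  0  0  1  2  2  3  3  3  3  4
 1  0  0  1  2  2  3  4  4  4  4
 1  0  0  1  2  2  3  4  5  5  5
 1  0  0  1  2  2  3  4  5  5  5
 2  0  0  1  2  2  3  4  5  6  6
 1  0  0  1  2  2  3  4  5  6  6
dp[11][9] = 6. One LCS (by backtracking along matches): 1, 4, 7, 1, 1, 2.

6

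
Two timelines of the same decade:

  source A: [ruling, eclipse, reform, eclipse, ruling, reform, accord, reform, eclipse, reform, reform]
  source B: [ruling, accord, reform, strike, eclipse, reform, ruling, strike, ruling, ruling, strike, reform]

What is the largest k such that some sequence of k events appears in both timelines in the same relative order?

One common subsequence of length 6: ruling (source A #5, source B #1); then accord (source A #7, source B #2); then reform (source A #8, source B #3); then eclipse (source A #9, source B #5); then reform (source A #10, source B #6); then reform (source A #11, source B #12). The LCS DP gives dp[11][12] = 6, so this is optimal.

6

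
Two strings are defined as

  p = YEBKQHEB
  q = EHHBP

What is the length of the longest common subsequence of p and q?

3

Let dp[i][j] be the LCS length of the first i characters of p and the first j characters of q. dp[i][j] = dp[i-1][j-1]+1 when the i-th and j-th characters match, else max(dp[i-1][j], dp[i][j-1]).
    ·  E  H  H  B  P
 ·  0  0  0  0  0  0
 Y  0  0  0  0  0  0
 E  0  1  1  1  1  1
 B  0  1  1  1  2  2
 K  0  1  1  1  2  2
 Q  0  1  1  1  2  2
 H  0  1  2  2  2  2
 E  0  1  2  2  2  2
 B  0  1  2  2  3  3
dp[8][5] = 3. One LCS (by backtracking along matches): EHB.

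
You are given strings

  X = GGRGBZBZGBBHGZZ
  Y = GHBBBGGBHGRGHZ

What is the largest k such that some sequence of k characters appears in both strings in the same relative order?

8

Match G at X[1]=Y[1], then B at X[5]=Y[4], then B at X[7]=Y[5], then G at X[9]=Y[7], then B at X[11]=Y[8], then H at X[12]=Y[9], then G at X[13]=Y[12], then Z at X[15]=Y[14] — 8 characters in the same relative order in both. The LCS DP gives dp[15][14] = 8, so this is optimal.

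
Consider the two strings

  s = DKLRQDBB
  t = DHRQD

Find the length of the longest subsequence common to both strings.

Match D at s[1]=t[1]; then R at s[4]=t[3]; then Q at s[5]=t[4]; then D at s[6]=t[5] — 4 characters in the same relative order in both. Since dp[8][5] = 4, nothing longer is possible.

4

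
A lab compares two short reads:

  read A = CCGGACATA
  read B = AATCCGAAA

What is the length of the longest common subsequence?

Let dp[i][j] be the LCS length of the first i bases of read A and the first j bases of read B. dp[i][j] = dp[i-1][j-1]+1 when the i-th and j-th bases match, else max(dp[i-1][j], dp[i][j-1]).
    ·  A  A  T  C  C  G  A  A  A
 ·  0  0  0  0  0  0  0  0  0  0
 C  0  0  0  0  1  1  1  1  1  1
 C  0  0  0  0  1  2  2  2  2  2
 G  0  0  0  0  1  2  3  3  3  3
 G  0  0  0  0  1  2  3  3  3  3
 A  0  1  1  1  1  2  3  4  4  4
 C  0  1  1  1  2  2  3  4  4  4
 A  0  1  2  2  2  2  3  4  5  5
 T  0  1  2  3  3  3  3  4  5  5
 A  0  1  2  3  3  3  3  4  5  6
dp[9][9] = 6. One LCS (by backtracking along matches): CCGAAA.

6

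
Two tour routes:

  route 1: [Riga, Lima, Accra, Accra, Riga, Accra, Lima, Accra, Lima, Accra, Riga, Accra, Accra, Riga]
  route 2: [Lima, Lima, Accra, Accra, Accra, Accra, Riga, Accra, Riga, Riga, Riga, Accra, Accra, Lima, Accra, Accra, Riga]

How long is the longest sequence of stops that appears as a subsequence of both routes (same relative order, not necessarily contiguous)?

10

Match Lima at route 1[2]=route 2[2]; then Accra at route 1[3]=route 2[6]; then Accra at route 1[4]=route 2[8]; then Riga at route 1[5]=route 2[11]; then Accra at route 1[6]=route 2[12]; then Accra at route 1[8]=route 2[13]; then Lima at route 1[9]=route 2[14]; then Accra at route 1[12]=route 2[15]; then Accra at route 1[13]=route 2[16]; then Riga at route 1[14]=route 2[17] — 10 stops in the same relative order in both, and the DP table's final entry dp[14][17] is also 10, so no common subsequence is longer.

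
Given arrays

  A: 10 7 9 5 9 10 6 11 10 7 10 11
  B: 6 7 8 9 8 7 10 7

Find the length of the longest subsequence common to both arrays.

Taking 7 at A[2]=B[2]; then 9 at A[3]=B[4]; then 10 at A[9]=B[7]; then 7 at A[10]=B[8] gives a common subsequence of length 4. Since dp[12][8] = 4, nothing longer is possible.

4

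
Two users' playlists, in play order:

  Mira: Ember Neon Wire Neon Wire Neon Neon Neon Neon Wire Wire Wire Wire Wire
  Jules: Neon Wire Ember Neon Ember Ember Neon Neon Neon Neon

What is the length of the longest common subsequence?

Match Neon (Mira #2, Jules #1); then Wire (Mira #3, Jules #2); then Neon (Mira #4, Jules #4); then Neon (Mira #6, Jules #7); then Neon (Mira #7, Jules #8); then Neon (Mira #8, Jules #9); then Neon (Mira #9, Jules #10) — 7 songs in the same relative order in both. Since dp[14][10] = 7, nothing longer is possible.

7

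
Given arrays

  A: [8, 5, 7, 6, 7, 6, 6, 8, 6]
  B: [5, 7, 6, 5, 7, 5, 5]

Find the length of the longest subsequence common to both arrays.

One common subsequence of length 4: 5 [2,1]; then 7 [3,2]; then 6 [4,3]; then 7 [5,5]. The LCS DP gives dp[9][7] = 4, so this is optimal.

4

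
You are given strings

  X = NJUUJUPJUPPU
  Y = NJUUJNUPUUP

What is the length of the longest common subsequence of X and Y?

Taking N (X #1, Y #1), J (X #2, Y #2), U (X #3, Y #3), U (X #4, Y #4), J (X #5, Y #5), U (X #6, Y #7), P (X #7, Y #8), U (X #9, Y #10), P (X #11, Y #11) gives a common subsequence of length 9, and the DP table's final entry dp[12][11] is also 9, so no common subsequence is longer.

9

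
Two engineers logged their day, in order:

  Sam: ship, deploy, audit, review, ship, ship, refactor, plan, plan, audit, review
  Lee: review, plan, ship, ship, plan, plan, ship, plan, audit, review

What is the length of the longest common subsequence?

7

Taking review (Sam #4, Lee #1), ship (Sam #5, Lee #3), ship (Sam #6, Lee #4), plan (Sam #8, Lee #6), plan (Sam #9, Lee #8), audit (Sam #10, Lee #9), review (Sam #11, Lee #10) gives a common subsequence of length 7. The LCS DP gives dp[11][10] = 7, so this is optimal.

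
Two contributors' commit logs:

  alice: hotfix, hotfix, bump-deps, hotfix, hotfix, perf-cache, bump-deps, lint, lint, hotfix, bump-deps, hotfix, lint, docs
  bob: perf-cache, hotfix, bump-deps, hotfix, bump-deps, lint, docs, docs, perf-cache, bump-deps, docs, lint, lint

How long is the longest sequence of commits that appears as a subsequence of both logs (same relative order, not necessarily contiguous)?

Taking hotfix at alice[1]=bob[2]; then hotfix at alice[2]=bob[4]; then bump-deps at alice[3]=bob[5]; then perf-cache at alice[6]=bob[9]; then bump-deps at alice[7]=bob[10]; then lint at alice[9]=bob[12]; then lint at alice[13]=bob[13] gives a common subsequence of length 7. Since dp[14][13] = 7, nothing longer is possible.

7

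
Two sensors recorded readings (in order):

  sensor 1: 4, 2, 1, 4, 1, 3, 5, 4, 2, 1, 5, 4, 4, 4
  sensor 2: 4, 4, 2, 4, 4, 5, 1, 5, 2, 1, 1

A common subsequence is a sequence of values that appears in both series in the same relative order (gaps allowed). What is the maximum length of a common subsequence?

7

Match 4 (sensor 1 #1, sensor 2 #2); then 2 (sensor 1 #2, sensor 2 #3); then 4 (sensor 1 #4, sensor 2 #5); then 1 (sensor 1 #5, sensor 2 #7); then 5 (sensor 1 #7, sensor 2 #8); then 2 (sensor 1 #9, sensor 2 #9); then 1 (sensor 1 #10, sensor 2 #11) — 7 values in the same relative order in both. The LCS DP gives dp[14][11] = 7, so this is optimal.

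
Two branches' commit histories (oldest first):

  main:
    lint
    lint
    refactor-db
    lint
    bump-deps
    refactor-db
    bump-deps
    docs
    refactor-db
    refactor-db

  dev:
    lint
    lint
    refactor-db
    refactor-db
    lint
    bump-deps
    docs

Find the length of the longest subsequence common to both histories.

6

One common subsequence of length 6: lint [1,1]; then lint [2,2]; then refactor-db [3,4]; then lint [4,5]; then bump-deps [7,6]; then docs [8,7]. Since dp[10][7] = 6, nothing longer is possible.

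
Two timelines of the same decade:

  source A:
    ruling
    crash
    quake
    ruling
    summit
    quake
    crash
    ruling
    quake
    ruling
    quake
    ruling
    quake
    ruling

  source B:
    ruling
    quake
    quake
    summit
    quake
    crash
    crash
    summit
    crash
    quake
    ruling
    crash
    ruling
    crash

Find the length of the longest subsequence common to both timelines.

Pick ruling [1,1], then quake [3,3], then summit [5,4], then quake [6,5], then crash [7,9], then quake [9,10], then ruling [10,11], then ruling [12,13]; all 8 events appear in both, in order. dp[14][14] = 8 confirms this is the maximum.

8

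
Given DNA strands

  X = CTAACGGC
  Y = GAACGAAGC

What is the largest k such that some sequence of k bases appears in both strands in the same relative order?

6

Taking A (X #3, Y #2) → A (X #4, Y #3) → C (X #5, Y #4) → G (X #6, Y #5) → G (X #7, Y #8) → C (X #8, Y #9) gives a common subsequence of length 6. The LCS DP gives dp[8][9] = 6, so this is optimal.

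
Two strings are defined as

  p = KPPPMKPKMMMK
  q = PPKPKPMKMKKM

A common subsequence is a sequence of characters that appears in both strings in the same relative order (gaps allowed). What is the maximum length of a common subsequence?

Let dp[i][j] be the LCS length of the first i characters of p and the first j characters of q. dp[i][j] = dp[i-1][j-1]+1 when the i-th and j-th characters match, else max(dp[i-1][j], dp[i][j-1]).
    ·  P  P  K  P  K  P  M  K  M  K  K  M
 ·  0  0  0  0  0  0  0  0  0  0  0  0  0
 K  0  0  0  1  1  1  1  1  1  1  1  1  1
 P  0  1  1  1  2  2  2  2  2  2  2  2  2
 P  0  1  2  2  2  2  3  3  3  3  3  3  3
 P  0  1  2  2  3  3  3  3  3  3  3  3  3
 M  0  1  2  2  3  3  3  4  4  4  4  4  4
 K  0  1  2  3  3  4  4  4  5  5  5  5  5
 P  0  1  2  3  4  4  5  5  5  5  5  5  5
 K  0  1  2  3  4  5  5  5  6  6  6  6  6
 M  0  1  2  3  4  5  5  6  6  7  7  7  7
 M  0  1  2  3  4  5  5  6  6  7  7  7  8
 M  0  1  2  3  4  5  5  6  6  7  7  7  8
 K  0  1  2  3  4  5  5  6  7  7  8  8  8
dp[12][12] = 8. One LCS (by backtracking along matches): PPPKPKMM.

8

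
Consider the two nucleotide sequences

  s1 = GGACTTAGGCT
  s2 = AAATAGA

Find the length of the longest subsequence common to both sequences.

4

Let dp[i][j] be the LCS length of the first i bases of s1 and the first j bases of s2. dp[i][j] = dp[i-1][j-1]+1 when the i-th and j-th bases match, else max(dp[i-1][j], dp[i][j-1]).
    ·  A  A  A  T  A  G  A
 ·  0  0  0  0  0  0  0  0
 G  0  0  0  0  0  0  1  1
 G  0  0  0  0  0  0  1  1
 A  0  1  1  1  1  1  1  2
 C  0  1  1  1  1  1  1  2
 T  0  1  1  1  2  2  2  2
 T  0  1  1  1  2  2  2  2
 A  0  1  2  2  2  3  3  3
 G  0  1  2  2  2  3  4  4
 G  0  1  2  2  2  3  4  4
 C  0  1  2  2  2  3  4  4
 T  0  1  2  2  3  3  4  4
dp[11][7] = 4. One LCS (by backtracking along matches): ATAG.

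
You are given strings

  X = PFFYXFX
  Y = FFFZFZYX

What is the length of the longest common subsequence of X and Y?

4

Let dp[i][j] be the LCS length of the first i characters of X and the first j characters of Y. dp[i][j] = dp[i-1][j-1]+1 when the i-th and j-th characters match, else max(dp[i-1][j], dp[i][j-1]).
    ·  F  F  F  Z  F  Z  Y  X
 ·  0  0  0  0  0  0  0  0  0
 P  0  0  0  0  0  0  0  0  0
 F  0  1  1  1  1  1  1  1  1
 F  0  1  2  2  2  2  2  2  2
 Y  0  1  2  2  2  2  2  3  3
 X  0  1  2  2  2  2  2  3  4
 F  0  1  2  3  3  3  3  3  4
 X  0  1  2  3  3  3  3  3  4
dp[7][8] = 4. One LCS (by backtracking along matches): FFYX.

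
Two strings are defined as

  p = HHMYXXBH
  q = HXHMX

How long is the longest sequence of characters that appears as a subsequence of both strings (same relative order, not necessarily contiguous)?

Taking H (p #1, q #1), H (p #2, q #3), M (p #3, q #4), X (p #6, q #5) gives a common subsequence of length 4. The LCS DP gives dp[8][5] = 4, so this is optimal.

4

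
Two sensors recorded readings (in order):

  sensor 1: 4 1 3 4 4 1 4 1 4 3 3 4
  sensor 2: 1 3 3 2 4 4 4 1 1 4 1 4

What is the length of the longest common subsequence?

8

Taking 1 (sensor 1 #2, sensor 2 #1); then 3 (sensor 1 #3, sensor 2 #3); then 4 (sensor 1 #4, sensor 2 #6); then 4 (sensor 1 #5, sensor 2 #7); then 1 (sensor 1 #6, sensor 2 #9); then 4 (sensor 1 #7, sensor 2 #10); then 1 (sensor 1 #8, sensor 2 #11); then 4 (sensor 1 #12, sensor 2 #12) gives a common subsequence of length 8. Since dp[12][12] = 8, nothing longer is possible.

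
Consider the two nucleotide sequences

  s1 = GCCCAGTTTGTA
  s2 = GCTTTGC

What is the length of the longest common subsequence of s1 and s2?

6

Match G at s1[1]=s2[1] → C at s1[4]=s2[2] → T at s1[7]=s2[3] → T at s1[8]=s2[4] → T at s1[9]=s2[5] → G at s1[10]=s2[6] — 6 bases in the same relative order in both, and the DP table's final entry dp[12][7] is also 6, so no common subsequence is longer.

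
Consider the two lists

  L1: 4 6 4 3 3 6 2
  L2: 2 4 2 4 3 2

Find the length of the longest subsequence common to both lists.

Let dp[i][j] be the LCS length of the first i values of L1 and the first j values of L2. dp[i][j] = dp[i-1][j-1]+1 when the i-th and j-th values match, else max(dp[i-1][j], dp[i][j-1]).
    ·  2  4  2  4  3  2
 ·  0  0  0  0  0  0  0
 4  0  0  1  1  1  1  1
 6  0  0  1  1  1  1  1
 4  0  0  1  1  2  2  2
 3  0  0  1  1  2  3  3
 3  0  0  1  1  2  3  3
 6  0  0  1  1  2  3  3
 2  0  1  1  2  2  3  4
dp[7][6] = 4. One LCS (by backtracking along matches): 4, 4, 3, 2.

4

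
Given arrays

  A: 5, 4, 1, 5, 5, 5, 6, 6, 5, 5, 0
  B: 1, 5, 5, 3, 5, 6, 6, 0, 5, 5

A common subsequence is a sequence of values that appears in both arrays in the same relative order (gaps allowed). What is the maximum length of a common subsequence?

Let dp[i][j] be the LCS length of the first i values of A and the first j values of B. dp[i][j] = dp[i-1][j-1]+1 when the i-th and j-th values match, else max(dp[i-1][j], dp[i][j-1]).
    ·  1  5  5  3  5  6  6  0  5  5
 ·  0  0  0  0  0  0  0  0  0  0  0
 5  0  0  1  1  1  1  1  1  1  1  1
 4  0  0  1  1  1  1  1  1  1  1  1
 1  0  1  1  1  1  1  1  1  1  1  1
 5  0  1  2  2  2  2  2  2  2  2  2
 5  0  1  2  3  3  3  3  3  3  3  3
 5  0  1  2  3  3  4  4  4  4  4  4
 6  0  1  2  3  3  4  5  5  5  5  5
 6  0  1  2  3  3  4  5  6  6  6  6
 5  0  1  2  3  3  4  5  6  6  7  7
 5  0  1  2  3  3  4  5  6  6  7  8
 0  0  1  2  3  3  4  5  6  7  7  8
dp[11][10] = 8. One LCS (by backtracking along matches): 1, 5, 5, 5, 6, 6, 5, 5.

8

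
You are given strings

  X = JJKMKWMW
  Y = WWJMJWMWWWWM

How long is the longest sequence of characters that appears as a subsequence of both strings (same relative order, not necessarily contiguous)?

5

One common subsequence of length 5: J at X[1]=Y[3], then J at X[2]=Y[5], then M at X[4]=Y[7], then W at X[6]=Y[11], then M at X[7]=Y[12]. dp[8][12] = 5 confirms this is the maximum.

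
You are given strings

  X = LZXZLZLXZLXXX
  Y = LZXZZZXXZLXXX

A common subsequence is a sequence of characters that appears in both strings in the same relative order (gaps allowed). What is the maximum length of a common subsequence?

One common subsequence of length 11: L [1,1] → Z [2,2] → X [3,3] → Z [4,5] → Z [6,6] → X [8,8] → Z [9,9] → L [10,10] → X [11,11] → X [12,12] → X [13,13]. Since dp[13][13] = 11, nothing longer is possible.

11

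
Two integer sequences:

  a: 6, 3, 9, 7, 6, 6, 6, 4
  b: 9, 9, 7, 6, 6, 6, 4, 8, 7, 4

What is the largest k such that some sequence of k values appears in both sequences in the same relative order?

Let dp[i][j] be the LCS length of the first i values of a and the first j values of b. dp[i][j] = dp[i-1][j-1]+1 when the i-th and j-th values match, else max(dp[i-1][j], dp[i][j-1]).
    ·  9  9  7  6  6  6  4  8  7  4
 ·  0  0  0  0  0  0  0  0  0  0  0
 6  0  0  0  0  1  1  1  1  1  1  1
 3  0  0  0  0  1  1  1  1  1  1  1
 9  0  1  1  1  1  1  1  1  1  1  1
 7  0  1  1  2  2  2  2  2  2  2  2
 6  0  1  1  2  3  3  3  3  3  3  3
 6  0  1  1  2  3  4  4  4  4  4  4
 6  0  1  1  2  3  4  5  5  5  5  5
 4  0  1  1  2  3  4  5  6  6  6  6
dp[8][10] = 6. One LCS (by backtracking along matches): 9, 7, 6, 6, 6, 4.

6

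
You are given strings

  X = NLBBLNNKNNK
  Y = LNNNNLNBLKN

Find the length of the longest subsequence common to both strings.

Let dp[i][j] be the LCS length of the first i characters of X and the first j characters of Y. dp[i][j] = dp[i-1][j-1]+1 when the i-th and j-th characters match, else max(dp[i-1][j], dp[i][j-1]).
    ·  L  N  N  N  N  L  N  B  L  K  N
 ·  0  0  0  0  0  0  0  0  0  0  0  0
 N  0  0  1  1  1  1  1  1  1  1  1  1
 L  0  1  1  1  1  1  2  2  2  2  2  2
 B  0  1  1  1  1  1  2  2  3  3  3  3
 B  0  1  1  1  1  1  2  2  3  3  3  3
 L  0  1  1  1  1  1  2  2  3  4  4  4
 N  0  1  2  2  2  2  2  3  3  4  4  5
 N  0  1  2  3  3  3  3  3  3  4  4  5
 K  0  1  2  3  3  3  3  3  3  4  5  5
 N  0  1  2  3  4  4  4  4  4  4  5  6
 N  0  1  2  3  4  5  5  5  5  5  5  6
 K  0  1  2  3  4  5  5  5  5  5  6  6
dp[11][11] = 6. One LCS (by backtracking along matches): NLBLKN.

6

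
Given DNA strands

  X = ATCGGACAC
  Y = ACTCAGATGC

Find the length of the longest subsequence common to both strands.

Let dp[i][j] be the LCS length of the first i bases of X and the first j bases of Y. dp[i][j] = dp[i-1][j-1]+1 when the i-th and j-th bases match, else max(dp[i-1][j], dp[i][j-1]).
    ·  A  C  T  C  A  G  A  T  G  C
 ·  0  0  0  0  0  0  0  0  0  0  0
 A  0  1  1  1  1  1  1  1  1  1  1
 T  0  1  1  2  2  2  2  2  2  2  2
 C  0  1  2  2  3  3  3  3  3  3  3
 G  0  1  2  2  3  3  4  4  4  4  4
 G  0  1  2  2  3  3  4  4  4  5  5
 A  0  1  2  2  3  4  4  5  5  5  5
 C  0  1  2  2  3  4  4  5  5  5  6
 A  0  1  2  2  3  4  4  5  5  5  6
 C  0  1  2  2  3  4  4  5  5  5  6
dp[9][10] = 6. One LCS (by backtracking along matches): ATCGGC.

6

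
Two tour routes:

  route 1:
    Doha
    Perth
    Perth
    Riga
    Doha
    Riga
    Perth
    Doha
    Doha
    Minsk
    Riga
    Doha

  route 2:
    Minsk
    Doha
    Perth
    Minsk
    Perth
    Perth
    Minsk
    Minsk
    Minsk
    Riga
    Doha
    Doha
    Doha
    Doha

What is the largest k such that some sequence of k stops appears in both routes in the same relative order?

8

One common subsequence of length 8: Doha [1,2] → Perth [2,5] → Perth [3,6] → Riga [4,10] → Doha [5,11] → Doha [8,12] → Doha [9,13] → Doha [12,14], and the DP table's final entry dp[12][14] is also 8, so no common subsequence is longer.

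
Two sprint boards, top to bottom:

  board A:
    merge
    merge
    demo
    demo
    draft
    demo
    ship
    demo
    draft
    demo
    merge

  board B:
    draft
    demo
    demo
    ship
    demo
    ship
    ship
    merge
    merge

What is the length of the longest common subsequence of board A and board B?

One common subsequence of length 5: demo (board A #3, board B #2), then demo (board A #4, board B #3), then demo (board A #6, board B #5), then ship (board A #7, board B #7), then merge (board A #11, board B #9). The LCS DP gives dp[11][9] = 5, so this is optimal.

5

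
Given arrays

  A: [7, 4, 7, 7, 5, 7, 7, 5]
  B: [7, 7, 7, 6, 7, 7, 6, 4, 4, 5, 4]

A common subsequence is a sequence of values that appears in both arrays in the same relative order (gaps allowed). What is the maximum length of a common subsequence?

6

Pick 7 [1,1], 7 [3,2], 7 [4,3], 7 [6,5], 7 [7,6], 5 [8,10]; all 6 values appear in both, in order. The LCS DP gives dp[8][11] = 6, so this is optimal.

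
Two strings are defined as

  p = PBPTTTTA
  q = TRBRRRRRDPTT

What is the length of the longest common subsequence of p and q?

4

Pick B [2,3], then P [3,10], then T [6,11], then T [7,12]; all 4 characters appear in both, in order. The LCS DP gives dp[8][12] = 4, so this is optimal.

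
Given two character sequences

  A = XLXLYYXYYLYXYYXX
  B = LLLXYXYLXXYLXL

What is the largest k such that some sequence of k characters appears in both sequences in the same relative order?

Match L [2,3], X [3,4], Y [6,5], X [7,6], Y [9,7], L [10,8], X [12,10], Y [13,11], X [15,13] — 9 characters in the same relative order in both. dp[16][14] = 9 confirms this is the maximum.

9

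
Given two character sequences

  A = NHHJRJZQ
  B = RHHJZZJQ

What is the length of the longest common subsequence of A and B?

Match H at A[2]=B[2] → H at A[3]=B[3] → J at A[4]=B[4] → J at A[6]=B[7] → Q at A[8]=B[8] — 5 characters in the same relative order in both. The LCS DP gives dp[8][8] = 5, so this is optimal.

5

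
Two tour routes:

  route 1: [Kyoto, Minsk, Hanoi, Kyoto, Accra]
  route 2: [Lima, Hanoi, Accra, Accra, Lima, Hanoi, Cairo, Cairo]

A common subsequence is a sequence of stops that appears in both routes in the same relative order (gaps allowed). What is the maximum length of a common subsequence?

2

Taking Hanoi at route 1[3]=route 2[2] → Accra at route 1[5]=route 2[4] gives a common subsequence of length 2. Since dp[5][8] = 2, nothing longer is possible.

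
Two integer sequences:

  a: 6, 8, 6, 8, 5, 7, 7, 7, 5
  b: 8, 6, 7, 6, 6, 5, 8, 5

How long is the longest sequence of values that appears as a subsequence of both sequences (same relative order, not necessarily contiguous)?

One common subsequence of length 4: 6 (a #1, b #4); then 6 (a #3, b #5); then 8 (a #4, b #7); then 5 (a #9, b #8). Since dp[9][8] = 4, nothing longer is possible.

4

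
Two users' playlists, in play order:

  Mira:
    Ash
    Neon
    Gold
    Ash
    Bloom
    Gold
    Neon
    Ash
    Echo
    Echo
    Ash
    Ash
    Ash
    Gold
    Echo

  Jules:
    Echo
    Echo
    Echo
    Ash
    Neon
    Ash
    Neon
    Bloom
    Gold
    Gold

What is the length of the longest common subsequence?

6

Match Ash [1,4]; then Neon [2,5]; then Ash [4,6]; then Bloom [5,8]; then Gold [6,9]; then Gold [14,10] — 6 songs in the same relative order in both. The LCS DP gives dp[15][10] = 6, so this is optimal.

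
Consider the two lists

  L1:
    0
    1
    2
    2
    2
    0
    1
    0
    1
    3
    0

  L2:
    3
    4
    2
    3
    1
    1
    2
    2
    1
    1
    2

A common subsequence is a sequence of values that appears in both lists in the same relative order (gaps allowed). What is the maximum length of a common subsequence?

Match 1 (L1 #2, L2 #6), 2 (L1 #4, L2 #7), 2 (L1 #5, L2 #8), 1 (L1 #7, L2 #9), 1 (L1 #9, L2 #10) — 5 values in the same relative order in both. dp[11][11] = 5 confirms this is the maximum.

5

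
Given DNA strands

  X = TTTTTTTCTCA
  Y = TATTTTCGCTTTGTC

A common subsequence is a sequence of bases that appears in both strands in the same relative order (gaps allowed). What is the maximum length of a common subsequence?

9

Pick T [1,3] → T [2,4] → T [3,5] → T [4,6] → T [5,10] → T [6,11] → T [7,12] → T [9,14] → C [10,15]; all 9 bases appear in both, in order, and the DP table's final entry dp[11][15] is also 9, so no common subsequence is longer.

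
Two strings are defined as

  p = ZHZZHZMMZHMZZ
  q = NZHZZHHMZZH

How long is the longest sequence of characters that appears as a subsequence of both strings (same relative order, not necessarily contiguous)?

9

Pick Z (p #1, q #2) → H (p #2, q #3) → Z (p #3, q #4) → Z (p #4, q #5) → H (p #5, q #6) → H (p #10, q #7) → M (p #11, q #8) → Z (p #12, q #9) → Z (p #13, q #10); all 9 characters appear in both, in order. The LCS DP gives dp[13][11] = 9, so this is optimal.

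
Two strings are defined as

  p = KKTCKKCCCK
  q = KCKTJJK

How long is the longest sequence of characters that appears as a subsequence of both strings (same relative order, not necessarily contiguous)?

Let dp[i][j] be the LCS length of the first i characters of p and the first j characters of q. dp[i][j] = dp[i-1][j-1]+1 when the i-th and j-th characters match, else max(dp[i-1][j], dp[i][j-1]).
    ·  K  C  K  T  J  J  K
 ·  0  0  0  0  0  0  0  0
 K  0  1  1  1  1  1  1  1
 K  0  1  1  2  2  2  2  2
 T  0  1  1  2  3  3  3  3
 C  0  1  2  2  3  3  3  3
 K  0  1  2  3  3  3  3  4
 K  0  1  2  3  3  3  3  4
 C  0  1  2  3  3  3  3  4
 C  0  1  2  3  3  3  3  4
 C  0  1  2  3  3  3  3  4
 K  0  1  2  3  3  3  3  4
dp[10][7] = 4. One LCS (by backtracking along matches): KKTK.

4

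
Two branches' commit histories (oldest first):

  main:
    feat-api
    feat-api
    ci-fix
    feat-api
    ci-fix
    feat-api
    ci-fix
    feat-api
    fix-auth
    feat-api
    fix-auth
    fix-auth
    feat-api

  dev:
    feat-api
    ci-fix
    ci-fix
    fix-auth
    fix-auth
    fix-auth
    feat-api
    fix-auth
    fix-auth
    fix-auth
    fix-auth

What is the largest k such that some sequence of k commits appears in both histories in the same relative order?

One common subsequence of length 7: feat-api (main #2, dev #1); then ci-fix (main #3, dev #2); then ci-fix (main #5, dev #3); then feat-api (main #6, dev #7); then fix-auth (main #9, dev #9); then fix-auth (main #11, dev #10); then fix-auth (main #12, dev #11). The LCS DP gives dp[13][11] = 7, so this is optimal.

7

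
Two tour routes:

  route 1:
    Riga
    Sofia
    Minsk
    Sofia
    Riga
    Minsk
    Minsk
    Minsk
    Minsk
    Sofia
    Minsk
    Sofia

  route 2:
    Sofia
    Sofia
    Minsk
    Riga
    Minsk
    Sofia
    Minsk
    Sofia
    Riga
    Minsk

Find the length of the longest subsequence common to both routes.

Pick Sofia [2,2], then Minsk [3,3], then Riga [5,4], then Minsk [6,5], then Minsk [9,7], then Sofia [10,8], then Minsk [11,10]; all 7 stops appear in both, in order, and the DP table's final entry dp[12][10] is also 7, so no common subsequence is longer.

7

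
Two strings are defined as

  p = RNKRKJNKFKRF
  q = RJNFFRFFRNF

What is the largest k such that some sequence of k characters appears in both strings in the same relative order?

Let dp[i][j] be the LCS length of the first i characters of p and the first j characters of q. dp[i][j] = dp[i-1][j-1]+1 when the i-th and j-th characters match, else max(dp[i-1][j], dp[i][j-1]).
    ·  R  J  N  F  F  R  F  F  R  N  F
 ·  0  0  0  0  0  0  0  0  0  0  0  0
 R  0  1  1  1  1  1  1  1  1  1  1  1
 N  0  1  1  2  2  2  2  2  2  2  2  2
 K  0  1  1  2  2  2  2  2  2  2  2  2
 R  0  1  1  2  2  2  3  3  3  3  3  3
 K  0  1  1  2  2  2  3  3  3  3  3  3
 J  0  1  2  2  2  2  3  3  3  3  3  3
 N  0  1  2  3  3  3  3  3  3  3  4  4
 K  0  1  2  3  3  3  3  3  3  3  4  4
 F  0  1  2  3  4  4  4  4  4  4  4  5
 K  0  1  2  3  4  4  4  4  4  4  4  5
 R  0  1  2  3  4  4  5  5  5  5  5  5
 F  0  1  2  3  4  5  5  6  6  6  6  6
dp[12][11] = 6. One LCS (by backtracking along matches): RNRFRF.

6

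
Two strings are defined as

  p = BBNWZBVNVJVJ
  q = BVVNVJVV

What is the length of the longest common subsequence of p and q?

6

Match B [1,1], V [7,3], N [8,4], V [9,5], J [10,6], V [11,8] — 6 characters in the same relative order in both. Since dp[12][8] = 6, nothing longer is possible.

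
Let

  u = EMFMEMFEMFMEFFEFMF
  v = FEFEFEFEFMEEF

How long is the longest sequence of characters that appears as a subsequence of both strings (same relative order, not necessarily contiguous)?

Taking F [3,1]; then E [5,2]; then F [7,3]; then E [8,4]; then F [10,5]; then E [12,6]; then F [14,7]; then E [15,8]; then F [16,9]; then M [17,10]; then F [18,13] gives a common subsequence of length 11. dp[18][13] = 11 confirms this is the maximum.

11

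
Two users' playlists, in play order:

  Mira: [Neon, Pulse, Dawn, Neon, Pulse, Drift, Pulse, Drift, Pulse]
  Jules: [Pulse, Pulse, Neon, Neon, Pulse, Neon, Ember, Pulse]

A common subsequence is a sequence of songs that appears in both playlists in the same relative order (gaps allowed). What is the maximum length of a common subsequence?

Pick Neon (Mira #1, Jules #4), Pulse (Mira #2, Jules #5), Neon (Mira #4, Jules #6), Pulse (Mira #9, Jules #8); all 4 songs appear in both, in order. Since dp[9][8] = 4, nothing longer is possible.

4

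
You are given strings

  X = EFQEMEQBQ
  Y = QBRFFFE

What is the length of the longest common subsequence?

Let dp[i][j] be the LCS length of the first i characters of X and the first j characters of Y. dp[i][j] = dp[i-1][j-1]+1 when the i-th and j-th characters match, else max(dp[i-1][j], dp[i][j-1]).
    ·  Q  B  R  F  F  F  E
 ·  0  0  0  0  0  0  0  0
 E  0  0  0  0  0  0  0  1
 F  0  0  0  0  1  1  1  1
 Q  0  1  1  1  1  1  1  1
 E  0  1  1  1  1  1  1  2
 M  0  1  1  1  1  1  1  2
 E  0  1  1  1  1  1  1  2
 Q  0  1  1  1  1  1  1  2
 B  0  1  2  2  2  2  2  2
 Q  0  1  2  2  2  2  2  2
dp[9][7] = 2. One LCS (by backtracking along matches): FE.

2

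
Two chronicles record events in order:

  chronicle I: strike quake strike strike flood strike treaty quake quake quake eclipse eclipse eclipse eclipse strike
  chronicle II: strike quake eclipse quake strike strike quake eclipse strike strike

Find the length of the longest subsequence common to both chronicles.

Match strike (chronicle I #1, chronicle II #1); then quake (chronicle I #2, chronicle II #4); then strike (chronicle I #4, chronicle II #5); then strike (chronicle I #6, chronicle II #6); then quake (chronicle I #10, chronicle II #7); then eclipse (chronicle I #11, chronicle II #8); then strike (chronicle I #15, chronicle II #10) — 7 events in the same relative order in both, and the DP table's final entry dp[15][10] is also 7, so no common subsequence is longer.

7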